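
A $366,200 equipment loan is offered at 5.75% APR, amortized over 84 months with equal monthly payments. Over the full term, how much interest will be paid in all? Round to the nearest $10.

Monthly rate = 5.75%/12 = 0.0047917; payment = 366,200 × 0.0047917 / (1 − (1+0.0047917)^−84) = $5,305.87.
Total paid = 84 × $5,305.87 = $445,693.08; interest = $445,693.08 − $366,200 = $79,493.08.

$79,490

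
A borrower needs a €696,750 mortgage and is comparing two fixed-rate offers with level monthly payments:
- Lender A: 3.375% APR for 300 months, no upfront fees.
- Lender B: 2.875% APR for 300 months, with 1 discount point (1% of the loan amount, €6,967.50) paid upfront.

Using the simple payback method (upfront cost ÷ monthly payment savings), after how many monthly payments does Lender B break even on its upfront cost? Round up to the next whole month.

Lender A: monthly rate = 3.375%/12 = 0.0028125; payment = 696,750 × 0.0028125 / (1 − (1+0.0028125)^−300) = €3,441.56.
Lender B: monthly rate = 2.875%/12 = 0.0023958; payment = 696,750 × 0.0023958 / (1 − (1+0.0023958)^−300) = €3,258.95.
Monthly savings = €3,441.56 − €3,258.95 = €182.61.
Break-even = €6,967.50 / €182.61 = 38.16 → 39 months.

39 months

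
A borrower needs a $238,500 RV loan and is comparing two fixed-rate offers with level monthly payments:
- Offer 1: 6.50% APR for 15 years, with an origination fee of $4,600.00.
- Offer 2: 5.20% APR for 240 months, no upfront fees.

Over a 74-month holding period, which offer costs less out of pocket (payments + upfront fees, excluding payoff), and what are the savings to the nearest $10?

Offer 1: at 6.50% the monthly rate is 0.0054167, so the payment is 238,500 × 0.0054167 / (1 − 1.0054167^−180) = $2,077.59.
Offer 2: at 5.20% the monthly rate is 0.0043333, so the payment is 238,500 × 0.0043333 / (1 − 1.0043333^−240) = $1,600.46.
Over 74 months: Offer 1 costs 74 × $2,077.59 + $4,600.00 = $158,341.66; Offer 2 costs 74 × $1,600.46 = $118,434.04.
Offer 2 is cheaper by $158,341.66 − $118,434.04 = $39,907.62.

Offer 2 by $39,910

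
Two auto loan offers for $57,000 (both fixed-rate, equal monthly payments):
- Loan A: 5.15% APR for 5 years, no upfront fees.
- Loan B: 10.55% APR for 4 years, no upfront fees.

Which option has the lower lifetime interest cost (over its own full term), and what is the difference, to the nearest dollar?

Loan A: at 5.15% the monthly rate is 0.0042917, so the payment is 57,000 × 0.0042917 / (1 − 1.0042917^−60) = $1,079.58.
Total interest on Loan A = 60 × $1,079.58 − $57,000 = $7,774.80.
Loan B: monthly rate = 10.55%/12 = 0.0087917; payment = 57,000 × 0.0087917 / (1 − (1+0.0087917)^−48) = $1,460.77.
Total interest on Loan B = 48 × $1,460.77 − $57,000 = $13,116.96.
Loan A is lower by $5,342.16.

Loan A by $5,342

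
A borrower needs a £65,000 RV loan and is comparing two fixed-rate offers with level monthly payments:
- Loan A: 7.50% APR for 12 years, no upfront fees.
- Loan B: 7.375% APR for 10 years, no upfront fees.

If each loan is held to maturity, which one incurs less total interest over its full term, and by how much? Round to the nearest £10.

Loan A: at 7.50% the monthly rate is 0.0062500, so the payment is 65,000 × 0.0062500 / (1 − 1.0062500^−144) = £685.90.
Total interest on Loan A = 144 × £685.90 − £65,000 = £33,769.60.
Loan B: at 7.375% the monthly rate is 0.0061458, so the payment is 65,000 × 0.0061458 / (1 − 1.0061458^−120) = £767.33.
Total interest on Loan B = 120 × £767.33 − £65,000 = £27,079.60.
Loan B is lower by £6,690.00.

Loan B by £6,690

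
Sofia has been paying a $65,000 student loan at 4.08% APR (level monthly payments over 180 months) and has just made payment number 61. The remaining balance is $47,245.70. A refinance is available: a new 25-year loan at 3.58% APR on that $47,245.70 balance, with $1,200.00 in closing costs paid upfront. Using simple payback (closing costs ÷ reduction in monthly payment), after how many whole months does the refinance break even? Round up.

Current payment = 65,000 × 4.08%/12 / (1 − (1+0.0034000)^−180) = $483.41.
Refinanced payment = 47,245.70 × 0.0029833 / (1 − (1+0.0029833)^−300) = $238.56.
Monthly savings = $483.41 − $238.56 = $244.85.
Break-even = $1,200.00 / $244.85 = 4.90 → 5 months.

5 months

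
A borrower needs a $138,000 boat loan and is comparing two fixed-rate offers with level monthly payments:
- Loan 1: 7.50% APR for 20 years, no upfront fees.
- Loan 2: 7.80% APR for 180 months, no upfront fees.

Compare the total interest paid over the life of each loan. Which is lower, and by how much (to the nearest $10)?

Loan 1: monthly rate = 7.5%/12 = 0.0062500; payment = 138,000 × 0.0062500 / (1 − (1+0.0062500)^−240) = $1,111.72.
Total interest on Loan 1 = 240 × $1,111.72 − $138,000 = $128,812.80.
Loan 2: at 7.80% the monthly rate is 0.0065000, so the payment is 138,000 × 0.0065000 / (1 − 1.0065000^−180) = $1,302.92.
Total interest on Loan 2 = 180 × $1,302.92 − $138,000 = $96,525.60.
Loan 2 is lower by $32,287.20.

Loan 2 by $32,290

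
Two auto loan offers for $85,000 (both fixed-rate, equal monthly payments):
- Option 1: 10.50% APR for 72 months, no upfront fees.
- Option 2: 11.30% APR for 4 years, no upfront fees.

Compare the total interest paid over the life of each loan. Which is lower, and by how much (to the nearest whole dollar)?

Option 2 by $8,882

Option 1: at 10.50% the monthly rate is 0.0087500, so the payment is 85,000 × 0.0087500 / (1 − 1.0087500^−72) = $1,596.21.
Total interest on Option 1 = 72 × $1,596.21 − $85,000 = $29,927.12.
Option 2: at 11.30% the monthly rate is 0.0094167, so the payment is 85,000 × 0.0094167 / (1 − 1.0094167^−48) = $2,209.27.
Total interest on Option 2 = 48 × $2,209.27 − $85,000 = $21,044.96.
Option 2 is lower by $8,882.16.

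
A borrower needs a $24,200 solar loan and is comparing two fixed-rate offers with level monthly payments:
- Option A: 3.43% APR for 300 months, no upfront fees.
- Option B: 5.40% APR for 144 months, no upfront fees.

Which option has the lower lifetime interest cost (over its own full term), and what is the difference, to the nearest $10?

Option A: monthly rate = 3.43%/12 = 0.0028583; payment = 24,200 × 0.0028583 / (1 − (1+0.0028583)^−300) = $120.24.
Total interest on Option A = 300 × $120.24 − $24,200 = $11,872.00.
Option B: monthly rate = 5.4%/12 = 0.0045000; payment = 24,200 × 0.0045000 / (1 − (1+0.0045000)^−144) = $228.71.
Total interest on Option B = 144 × $228.71 − $24,200 = $8,734.24.
Option B is lower by $3,137.76.

Option B by $3,140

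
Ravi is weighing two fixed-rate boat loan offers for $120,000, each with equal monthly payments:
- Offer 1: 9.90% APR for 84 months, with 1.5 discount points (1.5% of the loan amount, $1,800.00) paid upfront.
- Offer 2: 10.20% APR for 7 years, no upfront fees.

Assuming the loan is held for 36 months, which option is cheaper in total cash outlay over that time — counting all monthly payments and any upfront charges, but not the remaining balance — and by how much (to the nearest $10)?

Offer 2 by $1,130

Offer 1: monthly rate = 9.9%/12 = 0.0082500; payment = 120,000 × 0.0082500 / (1 − (1+0.0082500)^−84) = $1,985.95.
Offer 2: monthly rate = 10.2%/12 = 0.0085000; payment = 120,000 × 0.0085000 / (1 − (1+0.0085000)^−84) = $2,004.56.
Over 36 months: Offer 1 costs 36 × $1,985.95 + $1,800.00 = $73,294.20; Offer 2 costs 36 × $2,004.56 = $72,164.16.
Offer 2 is cheaper by $73,294.20 − $72,164.16 = $1,130.04.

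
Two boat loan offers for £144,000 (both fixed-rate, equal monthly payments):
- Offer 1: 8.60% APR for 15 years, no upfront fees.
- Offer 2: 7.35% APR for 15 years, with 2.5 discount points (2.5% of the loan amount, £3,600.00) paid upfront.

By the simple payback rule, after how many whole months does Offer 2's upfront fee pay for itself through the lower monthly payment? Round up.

35 months

Offer 1: monthly rate = 8.6%/12 = 0.0071667; payment = 144,000 × 0.0071667 / (1 − (1+0.0071667)^−180) = £1,426.48.
Offer 2: monthly rate = 7.35%/12 = 0.0061250; payment = 144,000 × 0.0061250 / (1 − (1+0.0061250)^−180) = £1,322.65.
Monthly savings = £1,426.48 − £1,322.65 = £103.83.
Break-even = £3,600.00 / £103.83 = 34.67 → 35 months.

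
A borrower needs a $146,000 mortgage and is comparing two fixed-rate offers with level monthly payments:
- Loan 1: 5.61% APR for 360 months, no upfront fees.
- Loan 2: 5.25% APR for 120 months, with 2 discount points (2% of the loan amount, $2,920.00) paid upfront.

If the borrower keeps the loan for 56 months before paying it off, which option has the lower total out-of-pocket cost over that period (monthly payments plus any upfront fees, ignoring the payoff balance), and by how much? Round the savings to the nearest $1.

Loan 1: monthly rate = 5.61%/12 = 0.0046750; payment = 146,000 × 0.0046750 / (1 − (1+0.0046750)^−360) = $839.08.
Loan 2: at 5.25% the monthly rate is 0.0043750, so the payment is 146,000 × 0.0043750 / (1 − 1.0043750^−120) = $1,566.46.
Over 56 months: Loan 1 costs 56 × $839.08 = $46,988.48; Loan 2 costs 56 × $1,566.46 + $2,920.00 = $90,641.76.
Loan 1 is cheaper by $90,641.76 − $46,988.48 = $43,653.28.

Loan 1 by $43,653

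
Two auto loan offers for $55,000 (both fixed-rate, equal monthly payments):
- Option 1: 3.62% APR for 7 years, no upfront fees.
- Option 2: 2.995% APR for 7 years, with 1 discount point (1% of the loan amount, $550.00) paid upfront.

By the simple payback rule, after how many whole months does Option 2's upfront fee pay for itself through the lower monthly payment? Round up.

36 months

Option 1: monthly rate = 3.62%/12 = 0.0030167; payment = 55,000 × 0.0030167 / (1 − (1+0.0030167)^−84) = $742.20.
Option 2: monthly rate = 2.995%/12 = 0.0024958; payment = 55,000 × 0.0024958 / (1 − (1+0.0024958)^−84) = $726.61.
Monthly savings = $742.20 − $726.61 = $15.59.
Break-even = $550.00 / $15.59 = 35.28 → 36 months.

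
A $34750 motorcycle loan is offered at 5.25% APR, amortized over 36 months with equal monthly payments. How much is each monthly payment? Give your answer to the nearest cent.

At 5.25% the monthly rate is 0.0043750, so the payment is 34,750 × 0.0043750 / (1 − 1.0043750^−36) = $1,045.39.

$1,045.39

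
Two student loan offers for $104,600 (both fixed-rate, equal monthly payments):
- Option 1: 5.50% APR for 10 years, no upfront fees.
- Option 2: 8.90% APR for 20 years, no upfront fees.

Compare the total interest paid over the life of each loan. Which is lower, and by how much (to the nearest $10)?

Option 1: at 5.50% the monthly rate is 0.0045833, so the payment is 104,600 × 0.0045833 / (1 − 1.0045833^−120) = $1,135.18.
Total interest on Option 1 = 120 × $1,135.18 − $104,600 = $31,621.60.
Option 2: monthly rate = 8.9%/12 = 0.0074167; payment = 104,600 × 0.0074167 / (1 − (1+0.0074167)^−240) = $934.40.
Total interest on Option 2 = 240 × $934.40 − $104,600 = $119,656.00.
Option 1 is lower by $88,034.40.

Option 1 by $88,030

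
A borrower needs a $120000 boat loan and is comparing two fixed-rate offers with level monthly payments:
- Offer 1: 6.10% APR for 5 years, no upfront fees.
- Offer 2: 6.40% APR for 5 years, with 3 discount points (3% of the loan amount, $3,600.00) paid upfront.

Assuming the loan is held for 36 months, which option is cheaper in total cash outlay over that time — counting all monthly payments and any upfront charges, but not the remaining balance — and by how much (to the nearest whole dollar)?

Offer 1: monthly rate = 6.1%/12 = 0.0050833; payment = 120,000 × 0.0050833 / (1 − (1+0.0050833)^−60) = $2,325.52.
Offer 2: monthly rate = 6.4%/12 = 0.0053333; payment = 120,000 × 0.0053333 / (1 − (1+0.0053333)^−60) = $2,342.32.
Over 36 months: Offer 1 costs 36 × $2,325.52 = $83,718.72; Offer 2 costs 36 × $2,342.32 + $3,600.00 = $87,923.52.
Offer 1 is cheaper by $87,923.52 − $83,718.72 = $4,204.80.

Offer 1 by $4,205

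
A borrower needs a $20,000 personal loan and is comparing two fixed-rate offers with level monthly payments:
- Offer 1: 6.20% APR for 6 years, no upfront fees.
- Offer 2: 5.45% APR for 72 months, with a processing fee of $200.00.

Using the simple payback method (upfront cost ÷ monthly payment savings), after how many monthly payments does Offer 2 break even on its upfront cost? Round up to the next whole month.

29 months

Offer 1: monthly rate = 6.2%/12 = 0.0051667; payment = 20,000 × 0.0051667 / (1 − (1+0.0051667)^−72) = $333.35.
Offer 2: at 5.45% the monthly rate is 0.0045417, so the payment is 20,000 × 0.0045417 / (1 − 1.0045417^−72) = $326.29.
Monthly savings = $333.35 − $326.29 = $7.06.
Break-even = $200.00 / $7.06 = 28.33 → 29 months.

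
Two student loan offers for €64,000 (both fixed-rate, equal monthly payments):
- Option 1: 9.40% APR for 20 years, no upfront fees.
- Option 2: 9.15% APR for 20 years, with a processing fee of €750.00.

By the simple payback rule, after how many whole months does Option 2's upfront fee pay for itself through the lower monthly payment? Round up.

73 months

Option 1: at 9.40% the monthly rate is 0.0078333, so the payment is 64,000 × 0.0078333 / (1 − 1.0078333^−240) = €592.39.
Option 2: at 9.15% the monthly rate is 0.0076250, so the payment is 64,000 × 0.0076250 / (1 − 1.0076250^−240) = €582.01.
Monthly savings = €592.39 − €582.01 = €10.38.
Break-even = €750.00 / €10.38 = 72.25 → 73 months.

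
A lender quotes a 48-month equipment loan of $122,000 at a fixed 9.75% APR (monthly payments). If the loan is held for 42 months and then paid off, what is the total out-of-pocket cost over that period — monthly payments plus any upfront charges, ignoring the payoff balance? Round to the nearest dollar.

Monthly rate = 9.75%/12 = 0.0081250; payment = 122,000 × 0.0081250 / (1 − (1+0.0081250)^−48) = $3,079.61.
Total outlay = 42 × $3,079.61 = $129,343.62.

$129,344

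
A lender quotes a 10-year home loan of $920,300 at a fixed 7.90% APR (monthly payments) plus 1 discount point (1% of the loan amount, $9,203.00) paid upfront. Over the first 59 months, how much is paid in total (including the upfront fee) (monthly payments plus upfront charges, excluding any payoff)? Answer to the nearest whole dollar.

At 7.90% the monthly rate is 0.0065833, so the payment is 920,300 × 0.0065833 / (1 − 1.0065833^−120) = $11,117.21.
Total outlay = 59 × $11,117.21 + $9,203.00 = $665,118.39.

$665,118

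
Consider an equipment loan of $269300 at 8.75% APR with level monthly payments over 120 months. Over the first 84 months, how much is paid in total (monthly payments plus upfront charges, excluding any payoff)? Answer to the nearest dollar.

$283,504

At 8.75% the monthly rate is 0.0072917, so the payment is 269,300 × 0.0072917 / (1 − 1.0072917^−120) = $3,375.05.
Total outlay = 84 × $3,375.05 = $283,504.20.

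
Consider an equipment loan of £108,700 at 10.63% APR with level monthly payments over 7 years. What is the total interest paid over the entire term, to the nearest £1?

At 10.63% the monthly rate is 0.0088583, so the payment is 108,700 × 0.0088583 / (1 − 1.0088583^−84) = £1,840.13.
Total paid = 84 × £1,840.13 = £154,570.92; interest = £154,570.92 − £108,700 = £45,870.92.

£45,871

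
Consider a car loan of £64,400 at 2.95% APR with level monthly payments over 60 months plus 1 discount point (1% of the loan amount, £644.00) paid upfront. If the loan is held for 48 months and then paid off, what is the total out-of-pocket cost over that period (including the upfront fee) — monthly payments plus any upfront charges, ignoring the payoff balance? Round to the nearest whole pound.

£56,120

At 2.95% the monthly rate is 0.0024583, so the payment is 64,400 × 0.0024583 / (1 − 1.0024583^−60) = £1,155.75.
Total outlay = 48 × £1,155.75 + £644.00 = £56,120.00.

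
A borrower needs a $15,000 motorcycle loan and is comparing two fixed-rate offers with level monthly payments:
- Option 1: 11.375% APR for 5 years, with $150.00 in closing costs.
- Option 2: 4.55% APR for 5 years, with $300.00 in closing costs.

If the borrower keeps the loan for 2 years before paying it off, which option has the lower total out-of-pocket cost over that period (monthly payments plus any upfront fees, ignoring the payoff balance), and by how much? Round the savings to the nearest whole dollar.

Option 2 by $1,025

Option 1: at 11.375% the monthly rate is 0.0094792, so the payment is 15,000 × 0.0094792 / (1 − 1.0094792^−60) = $328.95.
Option 2: at 4.55% the monthly rate is 0.0037917, so the payment is 15,000 × 0.0037917 / (1 − 1.0037917^−60) = $279.99.
Over 24 months: Option 1 costs 24 × $328.95 + $150.00 = $8,044.80; Option 2 costs 24 × $279.99 + $300.00 = $7,019.76.
Option 2 is cheaper by $8,044.80 − $7,019.76 = $1,025.04.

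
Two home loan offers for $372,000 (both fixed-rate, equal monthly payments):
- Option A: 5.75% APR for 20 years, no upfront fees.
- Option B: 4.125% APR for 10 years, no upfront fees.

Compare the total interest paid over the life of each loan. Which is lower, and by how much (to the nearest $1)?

Option B by $172,205

Option A: at 5.75% the monthly rate is 0.0047917, so the payment is 372,000 × 0.0047917 / (1 − 1.0047917^−240) = $2,611.75.
Total interest on Option A = 240 × $2,611.75 − $372,000 = $254,820.00.
Option B: monthly rate = 4.125%/12 = 0.0034375; payment = 372,000 × 0.0034375 / (1 − (1+0.0034375)^−120) = $3,788.46.
Total interest on Option B = 120 × $3,788.46 − $372,000 = $82,615.20.
Option B is lower by $172,204.80.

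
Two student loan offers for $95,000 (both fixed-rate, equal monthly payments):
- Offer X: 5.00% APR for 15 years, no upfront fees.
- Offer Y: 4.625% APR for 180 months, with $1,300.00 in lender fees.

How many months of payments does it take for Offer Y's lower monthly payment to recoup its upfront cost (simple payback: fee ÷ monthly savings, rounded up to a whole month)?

71 months

Offer X: monthly rate = 5%/12 = 0.0041667; payment = 95,000 × 0.0041667 / (1 − (1+0.0041667)^−180) = $751.25.
Offer Y: monthly rate = 4.625%/12 = 0.0038542; payment = 95,000 × 0.0038542 / (1 − (1+0.0038542)^−180) = $732.83.
Monthly savings = $751.25 − $732.83 = $18.42.
Break-even = $1,300.00 / $18.42 = 70.58 → 71 months.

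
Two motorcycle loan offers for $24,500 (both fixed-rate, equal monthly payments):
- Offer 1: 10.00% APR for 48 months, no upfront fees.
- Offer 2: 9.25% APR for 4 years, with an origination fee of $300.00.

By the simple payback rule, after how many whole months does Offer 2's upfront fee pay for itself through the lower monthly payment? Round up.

Offer 1: at 10.00% the monthly rate is 0.0083333, so the payment is 24,500 × 0.0083333 / (1 − 1.0083333^−48) = $621.38.
Offer 2: at 9.25% the monthly rate is 0.0077083, so the payment is 24,500 × 0.0077083 / (1 − 1.0077083^−48) = $612.60.
Monthly savings = $621.38 − $612.60 = $8.78.
Break-even = $300.00 / $8.78 = 34.17 → 35 months.

35 months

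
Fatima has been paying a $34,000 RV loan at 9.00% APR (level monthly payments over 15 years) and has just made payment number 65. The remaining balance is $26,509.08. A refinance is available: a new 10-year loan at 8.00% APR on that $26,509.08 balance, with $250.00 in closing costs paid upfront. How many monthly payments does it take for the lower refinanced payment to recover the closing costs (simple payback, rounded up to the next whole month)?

11 months

Current payment = 34,000 × 9%/12 / (1 − (1+0.0075000)^−180) = $344.85.
Refinanced payment = 26,509.08 × 0.0066667 / (1 − (1+0.0066667)^−120) = $321.63.
Monthly savings = $344.85 − $321.63 = $23.22.
Break-even = $250.00 / $23.22 = 10.77 → 11 months.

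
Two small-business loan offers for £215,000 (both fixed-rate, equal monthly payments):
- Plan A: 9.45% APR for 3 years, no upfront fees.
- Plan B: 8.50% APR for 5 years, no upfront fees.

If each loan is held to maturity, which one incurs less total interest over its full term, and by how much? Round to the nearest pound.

Plan A: at 9.45% the monthly rate is 0.0078750, so the payment is 215,000 × 0.0078750 / (1 − 1.0078750^−36) = £6,882.06.
Total interest on Plan A = 36 × £6,882.06 − £215,000 = £32,754.16.
Plan B: monthly rate = 8.5%/12 = 0.0070833; payment = 215,000 × 0.0070833 / (1 − (1+0.0070833)^−60) = £4,411.05.
Total interest on Plan B = 60 × £4,411.05 − £215,000 = £49,663.00.
Plan A is lower by £16,908.84.

Plan A by £16,909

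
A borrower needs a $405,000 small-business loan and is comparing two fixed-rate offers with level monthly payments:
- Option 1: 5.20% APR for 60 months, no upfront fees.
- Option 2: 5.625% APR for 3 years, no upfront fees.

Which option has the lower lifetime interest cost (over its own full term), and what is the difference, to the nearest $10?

Option 2 by $19,720

Option 1: monthly rate = 5.2%/12 = 0.0043333; payment = 405,000 × 0.0043333 / (1 − (1+0.0043333)^−60) = $7,680.01.
Total interest on Option 1 = 60 × $7,680.01 − $405,000 = $55,800.60.
Option 2: monthly rate = 5.625%/12 = 0.0046875; payment = 405,000 × 0.0046875 / (1 − (1+0.0046875)^−36) = $12,252.19.
Total interest on Option 2 = 36 × $12,252.19 − $405,000 = $36,078.84.
Option 2 is lower by $19,721.76.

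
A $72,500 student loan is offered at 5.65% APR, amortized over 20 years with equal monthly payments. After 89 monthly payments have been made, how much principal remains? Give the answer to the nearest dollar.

With monthly rate i = 5.65%/12 = 0.0047083, the balance after k of n payments is P · [(1+i)^n − (1+i)^k] / [(1+i)^n − 1].
(1+0.0047083)^240 = 3.08745804 and (1+0.0047083)^89 = 1.51900917, so the balance is 72,500 × (3.08745804 − 1.51900917) / (3.08745804 − 1) = $54,474.17.

$54,474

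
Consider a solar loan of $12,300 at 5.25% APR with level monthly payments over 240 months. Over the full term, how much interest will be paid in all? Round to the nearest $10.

At 5.25% the monthly rate is 0.0043750, so the payment is 12,300 × 0.0043750 / (1 − 1.0043750^−240) = $82.88.
Total paid = 240 × $82.88 = $19,891.20; interest = $19,891.20 − $12,300 = $7,591.20.

$7,590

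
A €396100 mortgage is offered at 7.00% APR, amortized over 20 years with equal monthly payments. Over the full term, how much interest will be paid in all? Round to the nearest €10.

Monthly rate = 7%/12 = 0.0058333; payment = 396,100 × 0.0058333 / (1 − (1+0.0058333)^−240) = €3,070.96.
Total paid = 240 × €3,070.96 = €737,030.40; interest = €737,030.40 − €396,100 = €340,930.40.

€340,930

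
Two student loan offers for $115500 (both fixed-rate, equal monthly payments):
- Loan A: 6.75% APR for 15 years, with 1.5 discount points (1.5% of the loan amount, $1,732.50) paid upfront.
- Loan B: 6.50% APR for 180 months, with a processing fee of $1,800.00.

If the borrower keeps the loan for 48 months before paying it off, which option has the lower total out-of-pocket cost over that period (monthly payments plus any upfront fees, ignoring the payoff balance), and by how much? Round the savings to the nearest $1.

Loan B by $698

Loan A: at 6.75% the monthly rate is 0.0056250, so the payment is 115,500 × 0.0056250 / (1 − 1.0056250^−180) = $1,022.07.
Loan B: monthly rate = 6.5%/12 = 0.0054167; payment = 115,500 × 0.0054167 / (1 − (1+0.0054167)^−180) = $1,006.13.
Over 48 months: Loan A costs 48 × $1,022.07 + $1,732.50 = $50,791.86; Loan B costs 48 × $1,006.13 + $1,800.00 = $50,094.24.
Loan B is cheaper by $50,791.86 − $50,094.24 = $697.62.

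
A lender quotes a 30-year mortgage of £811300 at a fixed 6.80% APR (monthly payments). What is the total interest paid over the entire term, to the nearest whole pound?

£1,092,765

At 6.80% the monthly rate is 0.0056667, so the payment is 811,300 × 0.0056667 / (1 − 1.0056667^−360) = £5,289.07.
Total paid = 360 × £5,289.07 = £1,904,065.20; interest = £1,904,065.20 − £811,300 = £1,092,765.20.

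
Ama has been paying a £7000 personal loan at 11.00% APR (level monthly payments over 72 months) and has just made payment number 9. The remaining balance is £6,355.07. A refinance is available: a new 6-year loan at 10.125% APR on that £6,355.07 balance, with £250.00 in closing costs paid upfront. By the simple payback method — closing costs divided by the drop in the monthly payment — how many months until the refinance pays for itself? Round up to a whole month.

Current payment = 7,000 × 11%/12 / (1 − (1+0.0091667)^−72) = £133.24.
Refinanced payment = 6,355.07 × 0.0084375 / (1 − (1+0.0084375)^−72) = £118.13.
Monthly savings = £133.24 − £118.13 = £15.11.
Break-even = £250.00 / £15.11 = 16.55 → 17 months.

17 months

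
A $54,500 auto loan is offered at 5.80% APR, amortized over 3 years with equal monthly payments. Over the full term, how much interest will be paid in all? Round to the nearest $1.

Monthly rate = 5.8%/12 = 0.0048333; payment = 54,500 × 0.0048333 / (1 − (1+0.0048333)^−36) = $1,653.06.
Total paid = 36 × $1,653.06 = $59,510.16; interest = $59,510.16 − $54,500 = $5,010.16.

$5,010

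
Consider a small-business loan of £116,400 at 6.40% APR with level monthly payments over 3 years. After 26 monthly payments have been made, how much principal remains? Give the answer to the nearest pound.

With monthly rate i = 6.4%/12 = 0.0053333, the balance after k of n payments is P · [(1+i)^n − (1+i)^k] / [(1+i)^n − 1].
(1+0.0053333)^36 = 1.21105250 and (1+0.0053333)^26 = 1.14831793, so the balance is 116,400 × (1.21105250 − 1.14831793) / (1.21105250 − 1) = £34,599.47.

£34,599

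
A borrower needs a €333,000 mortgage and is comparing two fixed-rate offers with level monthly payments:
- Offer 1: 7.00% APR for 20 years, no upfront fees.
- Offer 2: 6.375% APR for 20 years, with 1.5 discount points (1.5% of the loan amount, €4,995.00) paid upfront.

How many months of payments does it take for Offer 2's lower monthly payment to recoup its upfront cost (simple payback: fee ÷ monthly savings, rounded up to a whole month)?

Offer 1: monthly rate = 7%/12 = 0.0058333; payment = 333,000 × 0.0058333 / (1 − (1+0.0058333)^−240) = €2,581.75.
Offer 2: at 6.375% the monthly rate is 0.0053125, so the payment is 333,000 × 0.0053125 / (1 − 1.0053125^−240) = €2,458.31.
Monthly savings = €2,581.75 − €2,458.31 = €123.44.
Break-even = €4,995.00 / €123.44 = 40.47 → 41 months.

41 months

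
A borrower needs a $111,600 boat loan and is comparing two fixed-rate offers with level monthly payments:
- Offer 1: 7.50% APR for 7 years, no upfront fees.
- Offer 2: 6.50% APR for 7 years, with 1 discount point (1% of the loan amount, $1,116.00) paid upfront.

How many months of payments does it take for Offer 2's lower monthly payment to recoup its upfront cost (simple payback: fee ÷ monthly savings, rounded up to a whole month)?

Offer 1: monthly rate = 7.5%/12 = 0.0062500; payment = 111,600 × 0.0062500 / (1 − (1+0.0062500)^−84) = $1,711.75.
Offer 2: monthly rate = 6.5%/12 = 0.0054167; payment = 111,600 × 0.0054167 / (1 − (1+0.0054167)^−84) = $1,657.20.
Monthly savings = $1,711.75 − $1,657.20 = $54.55.
Break-even = $1,116.00 / $54.55 = 20.46 → 21 months.

21 months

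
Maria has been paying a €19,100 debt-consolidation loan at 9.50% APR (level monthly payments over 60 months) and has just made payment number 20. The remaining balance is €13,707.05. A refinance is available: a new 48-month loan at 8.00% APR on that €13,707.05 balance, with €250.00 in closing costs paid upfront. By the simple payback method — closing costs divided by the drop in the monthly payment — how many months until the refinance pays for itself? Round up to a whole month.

4 months

Current payment = 19,100 × 9.5%/12 / (1 − (1+0.0079167)^−60) = €401.14.
Refinanced payment = 13,707.05 × 0.0066667 / (1 − (1+0.0066667)^−48) = €334.63.
Monthly savings = €401.14 − €334.63 = €66.51.
Break-even = €250.00 / €66.51 = 3.76 → 4 months.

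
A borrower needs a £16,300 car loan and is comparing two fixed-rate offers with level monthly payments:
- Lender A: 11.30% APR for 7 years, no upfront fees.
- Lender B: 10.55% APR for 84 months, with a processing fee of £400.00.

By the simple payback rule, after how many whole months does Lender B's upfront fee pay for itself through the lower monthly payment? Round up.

Lender A: monthly rate = 11.3%/12 = 0.0094167; payment = 16,300 × 0.0094167 / (1 − (1+0.0094167)^−84) = £281.67.
Lender B: at 10.55% the monthly rate is 0.0087917, so the payment is 16,300 × 0.0087917 / (1 − 1.0087917^−84) = £275.25.
Monthly savings = £281.67 − £275.25 = £6.42.
Break-even = £400.00 / £6.42 = 62.31 → 63 months.

63 months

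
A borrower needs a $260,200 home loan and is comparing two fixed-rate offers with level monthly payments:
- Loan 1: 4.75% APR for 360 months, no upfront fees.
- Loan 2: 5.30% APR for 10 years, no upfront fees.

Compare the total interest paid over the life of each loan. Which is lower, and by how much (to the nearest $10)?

Loan 1: at 4.75% the monthly rate is 0.0039583, so the payment is 260,200 × 0.0039583 / (1 − 1.0039583^−360) = $1,357.33.
Total interest on Loan 1 = 360 × $1,357.33 − $260,200 = $228,438.80.
Loan 2: at 5.30% the monthly rate is 0.0044167, so the payment is 260,200 × 0.0044167 / (1 − 1.0044167^−120) = $2,798.14.
Total interest on Loan 2 = 120 × $2,798.14 − $260,200 = $75,576.80.
Loan 2 is lower by $152,862.00.

Loan 2 by $152,860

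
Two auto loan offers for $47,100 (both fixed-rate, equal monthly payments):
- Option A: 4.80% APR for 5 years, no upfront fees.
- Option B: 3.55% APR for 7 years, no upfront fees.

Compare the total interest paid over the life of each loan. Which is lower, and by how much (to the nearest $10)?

Option A by $190

Option A: at 4.80% the monthly rate is 0.0040000, so the payment is 47,100 × 0.0040000 / (1 − 1.0040000^−60) = $884.53.
Total interest on Option A = 60 × $884.53 − $47,100 = $5,971.80.
Option B: at 3.55% the monthly rate is 0.0029583, so the payment is 47,100 × 0.0029583 / (1 − 1.0029583^−84) = $634.09.
Total interest on Option B = 84 × $634.09 − $47,100 = $6,163.56.
Option A is lower by $191.76.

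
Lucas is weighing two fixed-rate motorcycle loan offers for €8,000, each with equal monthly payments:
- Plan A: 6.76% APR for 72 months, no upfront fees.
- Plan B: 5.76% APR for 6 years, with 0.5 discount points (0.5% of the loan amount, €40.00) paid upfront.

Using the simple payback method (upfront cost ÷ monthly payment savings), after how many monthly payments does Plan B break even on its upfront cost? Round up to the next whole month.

11 months

Plan A: at 6.76% the monthly rate is 0.0056333, so the payment is 8,000 × 0.0056333 / (1 − 1.0056333^−72) = €135.47.
Plan B: monthly rate = 5.76%/12 = 0.0048000; payment = 8,000 × 0.0048000 / (1 − (1+0.0048000)^−72) = €131.68.
Monthly savings = €135.47 − €131.68 = €3.79.
Break-even = €40.00 / €3.79 = 10.55 → 11 months.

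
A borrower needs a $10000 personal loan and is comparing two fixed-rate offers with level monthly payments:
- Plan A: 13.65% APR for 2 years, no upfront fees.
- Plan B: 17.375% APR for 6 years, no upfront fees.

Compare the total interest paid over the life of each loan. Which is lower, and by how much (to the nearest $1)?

Plan A: at 13.65% the monthly rate is 0.0113750, so the payment is 10,000 × 0.0113750 / (1 − 1.0113750^−24) = $478.48.
Total interest on Plan A = 24 × $478.48 − $10,000 = $1,483.52.
Plan B: monthly rate = 17.375%/12 = 0.0144792; payment = 10,000 × 0.0144792 / (1 − (1+0.0144792)^−72) = $224.56.
Total interest on Plan B = 72 × $224.56 − $10,000 = $6,168.32.
Plan A is lower by $4,684.80.

Plan A by $4,685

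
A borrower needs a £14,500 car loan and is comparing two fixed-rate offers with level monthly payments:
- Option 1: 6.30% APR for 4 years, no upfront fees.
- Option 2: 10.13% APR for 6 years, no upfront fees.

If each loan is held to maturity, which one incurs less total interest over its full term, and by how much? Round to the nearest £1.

Option 1 by £2,968

Option 1: monthly rate = 6.3%/12 = 0.0052500; payment = 14,500 × 0.0052500 / (1 − (1+0.0052500)^−48) = £342.53.
Total interest on Option 1 = 48 × £342.53 − £14,500 = £1,941.44.
Option 2: at 10.13% the monthly rate is 0.0084417, so the payment is 14,500 × 0.0084417 / (1 − 1.0084417^−72) = £269.58.
Total interest on Option 2 = 72 × £269.58 − £14,500 = £4,909.76.
Option 1 is lower by £2,968.32.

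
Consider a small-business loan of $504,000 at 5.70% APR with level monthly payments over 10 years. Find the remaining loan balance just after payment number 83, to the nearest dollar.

With monthly rate i = 5.7%/12 = 0.0047500, the balance after k of n payments is P · [(1+i)^n − (1+i)^k] / [(1+i)^n − 1].
(1+0.0047500)^120 = 1.76588242 and (1+0.0047500)^83 = 1.48188750, so the balance is 504,000 × (1.76588242 − 1.48188750) / (1.76588242 − 1) = $186,886.97.

$186,887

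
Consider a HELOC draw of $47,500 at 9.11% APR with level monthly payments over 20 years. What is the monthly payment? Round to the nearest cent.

$430.74

At 9.11% the monthly rate is 0.0075917, so the payment is 47,500 × 0.0075917 / (1 − 1.0075917^−240) = $430.74.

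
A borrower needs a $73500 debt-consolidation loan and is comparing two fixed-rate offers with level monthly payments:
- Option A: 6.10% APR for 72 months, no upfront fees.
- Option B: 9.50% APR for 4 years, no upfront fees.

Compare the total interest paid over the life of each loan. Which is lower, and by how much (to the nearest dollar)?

Option A by $681

Option A: at 6.10% the monthly rate is 0.0050833, so the payment is 73,500 × 0.0050833 / (1 − 1.0050833^−72) = $1,221.58.
Total interest on Option A = 72 × $1,221.58 − $73,500 = $14,453.76.
Option B: monthly rate = 9.5%/12 = 0.0079167; payment = 73,500 × 0.0079167 / (1 − (1+0.0079167)^−48) = $1,846.55.
Total interest on Option B = 48 × $1,846.55 − $73,500 = $15,134.40.
Option A is lower by $680.64.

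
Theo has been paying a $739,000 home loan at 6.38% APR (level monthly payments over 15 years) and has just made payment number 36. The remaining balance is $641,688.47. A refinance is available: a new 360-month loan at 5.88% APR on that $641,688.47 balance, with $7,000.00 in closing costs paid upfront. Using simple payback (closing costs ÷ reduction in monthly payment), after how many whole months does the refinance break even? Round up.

3 months

Current payment = 739,000 × 6.38%/12 / (1 − (1+0.0053167)^−180) = $6,388.83.
Refinanced payment = 641,688.47 × 0.0049000 / (1 − (1+0.0049000)^−360) = $3,797.88.
Monthly savings = $6,388.83 − $3,797.88 = $2,590.95.
Break-even = $7,000.00 / $2,590.95 = 2.70 → 3 months.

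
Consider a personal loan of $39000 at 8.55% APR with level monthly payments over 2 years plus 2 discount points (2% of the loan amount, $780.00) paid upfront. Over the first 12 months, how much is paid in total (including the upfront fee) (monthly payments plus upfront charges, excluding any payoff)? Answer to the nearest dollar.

At 8.55% the monthly rate is 0.0071250, so the payment is 39,000 × 0.0071250 / (1 − 1.0071250^−24) = $1,773.66.
Total outlay = 12 × $1,773.66 + $780.00 = $22,063.92.

$22,064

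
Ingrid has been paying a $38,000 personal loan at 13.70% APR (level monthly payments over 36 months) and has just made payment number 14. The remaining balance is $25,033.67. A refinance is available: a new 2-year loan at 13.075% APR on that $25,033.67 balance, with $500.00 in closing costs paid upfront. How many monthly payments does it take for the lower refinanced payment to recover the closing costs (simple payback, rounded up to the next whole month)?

Current payment = 38,000 × 13.7%/12 / (1 − (1+0.0114167)^−36) = $1,293.22.
Refinanced payment = 25,033.67 × 0.0108958 / (1 − (1+0.0108958)^−24) = $1,191.03.
Monthly savings = $1,293.22 − $1,191.03 = $102.19.
Break-even = $500.00 / $102.19 = 4.89 → 5 months.

5 months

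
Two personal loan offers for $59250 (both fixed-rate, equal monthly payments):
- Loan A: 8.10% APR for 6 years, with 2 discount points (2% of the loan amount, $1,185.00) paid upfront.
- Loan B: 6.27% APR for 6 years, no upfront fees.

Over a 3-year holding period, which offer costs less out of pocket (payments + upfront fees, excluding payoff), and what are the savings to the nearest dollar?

Loan B by $3,065

Loan A: at 8.10% the monthly rate is 0.0067500, so the payment is 59,250 × 0.0067500 / (1 − 1.0067500^−72) = $1,041.74.
Loan B: at 6.27% the monthly rate is 0.0052250, so the payment is 59,250 × 0.0052250 / (1 − 1.0052250^−72) = $989.51.
Over 36 months: Loan A costs 36 × $1,041.74 + $1,185.00 = $38,687.64; Loan B costs 36 × $989.51 = $35,622.36.
Loan B is cheaper by $38,687.64 − $35,622.36 = $3,065.28.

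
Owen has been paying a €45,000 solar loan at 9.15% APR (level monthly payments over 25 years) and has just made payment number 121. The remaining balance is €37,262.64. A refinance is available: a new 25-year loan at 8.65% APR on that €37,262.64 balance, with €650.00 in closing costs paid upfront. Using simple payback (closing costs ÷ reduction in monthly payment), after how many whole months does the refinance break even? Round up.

9 months

Current payment = 45,000 × 9.15%/12 / (1 − (1+0.0076250)^−300) = €382.27.
Refinanced payment = 37,262.64 × 0.0072083 / (1 − (1+0.0072083)^−300) = €303.82.
Monthly savings = €382.27 − €303.82 = €78.45.
Break-even = €650.00 / €78.45 = 8.29 → 9 months.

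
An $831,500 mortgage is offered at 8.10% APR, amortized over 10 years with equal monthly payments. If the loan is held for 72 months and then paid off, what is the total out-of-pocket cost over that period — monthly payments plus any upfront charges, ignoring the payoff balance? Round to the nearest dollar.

Monthly rate = 8.1%/12 = 0.0067500; payment = 831,500 × 0.0067500 / (1 − (1+0.0067500)^−120) = $10,132.38.
Total outlay = 72 × $10,132.38 = $729,531.36.

$729,531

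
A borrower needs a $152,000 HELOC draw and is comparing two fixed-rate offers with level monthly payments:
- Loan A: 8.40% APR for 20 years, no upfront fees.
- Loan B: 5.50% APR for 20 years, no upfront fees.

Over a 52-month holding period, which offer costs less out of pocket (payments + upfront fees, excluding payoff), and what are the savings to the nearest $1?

Loan A: at 8.40% the monthly rate is 0.0070000, so the payment is 152,000 × 0.0070000 / (1 − 1.0070000^−240) = $1,309.49.
Loan B: monthly rate = 5.5%/12 = 0.0045833; payment = 152,000 × 0.0045833 / (1 − (1+0.0045833)^−240) = $1,045.59.
Over 52 months: Loan A costs 52 × $1,309.49 = $68,093.48; Loan B costs 52 × $1,045.59 = $54,370.68.
Loan B is cheaper by $68,093.48 − $54,370.68 = $13,722.80.

Loan B by $13,723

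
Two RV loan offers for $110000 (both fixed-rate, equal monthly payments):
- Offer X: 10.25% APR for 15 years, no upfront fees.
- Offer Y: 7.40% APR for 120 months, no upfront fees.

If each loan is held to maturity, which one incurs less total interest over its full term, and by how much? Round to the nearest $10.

Offer Y by $59,810

Offer X: monthly rate = 10.25%/12 = 0.0085417; payment = 110,000 × 0.0085417 / (1 − (1+0.0085417)^−180) = $1,198.95.
Total interest on Offer X = 180 × $1,198.95 − $110,000 = $105,811.00.
Offer Y: monthly rate = 7.4%/12 = 0.0061667; payment = 110,000 × 0.0061667 / (1 − (1+0.0061667)^−120) = $1,299.99.
Total interest on Offer Y = 120 × $1,299.99 − $110,000 = $45,998.80.
Offer Y is lower by $59,812.20.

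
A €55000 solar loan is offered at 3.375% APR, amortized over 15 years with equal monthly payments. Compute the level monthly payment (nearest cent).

€389.82

At 3.375% the monthly rate is 0.0028125, so the payment is 55,000 × 0.0028125 / (1 − 1.0028125^−180) = €389.82.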